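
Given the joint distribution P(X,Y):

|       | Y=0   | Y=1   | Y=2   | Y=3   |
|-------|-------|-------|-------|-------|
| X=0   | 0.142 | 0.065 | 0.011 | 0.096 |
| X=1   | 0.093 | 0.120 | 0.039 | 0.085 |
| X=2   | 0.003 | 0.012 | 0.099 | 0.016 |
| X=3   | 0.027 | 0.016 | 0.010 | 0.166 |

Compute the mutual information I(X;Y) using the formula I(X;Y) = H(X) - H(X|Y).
0.3685 bits

I(X;Y) = H(X) - H(X|Y)

Marginal of X (row sums):
  P(X=0) = 0.142 + 0.065 + 0.011 + 0.096 = 0.314
  P(X=1) = 0.093 + 0.120 + 0.039 + 0.085 = 0.337
  P(X=2) = 0.003 + 0.012 + 0.099 + 0.016 = 0.130
  P(X=3) = 0.027 + 0.016 + 0.010 + 0.166 = 0.219
H(X) = -[0.314·log₂(0.314) + 0.337·log₂(0.337) + 0.130·log₂(0.130) + 0.219·log₂(0.219)]
  = 0.5247454 + 0.5288135 + 0.3826441 + 0.4798284 = 1.916031 bits

Marginal of Y (column sums):
  P(Y=0) = 0.142 + 0.093 + 0.003 + 0.027 = 0.265
  P(Y=1) = 0.065 + 0.120 + 0.012 + 0.016 = 0.213
  P(Y=2) = 0.011 + 0.039 + 0.099 + 0.010 = 0.159
  P(Y=3) = 0.096 + 0.085 + 0.016 + 0.166 = 0.363
H(X|Y) = Σ_y P(y)·H(X|Y=y):
  Y=0: P(Y=0) = 0.265, P(X|Y=0) = (142/265, 93/265, 3/265, 27/265) → H(X|Y=0) = 1.4213855
  Y=1: P(Y=1) = 0.213, P(X|Y=1) = (65/213, 40/71, 4/71, 16/213) → H(X|Y=1) = 1.5032527
  Y=2: P(Y=2) = 0.159, P(X|Y=2) = (11/159, 13/53, 33/53, 10/159) → H(X|Y=2) = 1.4404929
  Y=3: P(Y=3) = 0.363, P(X|Y=3) = (32/121, 85/363, 16/363, 166/363) → H(X|Y=3) = 1.7126104
H(X|Y) = 0.265·1.4213855 + 0.213·1.5032527 + 0.159·1.4404929 + 0.363·1.7126104 = 1.547576 bits

I(X;Y) = H(X) - H(X|Y) = 1.916031 - 1.547576 = 0.3685 bits

Cross-check via I(X;Y) = H(X) + H(Y) - H(X,Y): computing H(Y) from the column sums and H(X,Y) from the 16 cells in the same way gives H(Y) = 1.935444 bits and H(X,Y) = 3.483020 bits, so
I(X;Y) = 1.916031 + 1.935444 - 3.483020 = 0.3685 bits ✓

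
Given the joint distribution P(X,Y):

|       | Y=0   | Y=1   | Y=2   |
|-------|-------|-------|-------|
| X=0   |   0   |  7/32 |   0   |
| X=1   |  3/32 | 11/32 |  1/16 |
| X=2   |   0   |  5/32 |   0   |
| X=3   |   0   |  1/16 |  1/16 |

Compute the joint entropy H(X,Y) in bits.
2.4978 bits

H(X,Y) = -Σ_{x,y} P(x,y) log₂ P(x,y). Per-cell terms -P(x,y)·log₂P(x,y):
  X=0: 0.0000, 0.4796, 0.0000
  X=1: 0.3202, 0.5296, 0.2500
  X=2: 0.0000, 0.4184, 0.0000
  X=3: 0.0000, 0.2500, 0.2500
  (cells with P = 0 contribute 0)
Sum of the 12 terms: H(X,Y) = 2.4978 bits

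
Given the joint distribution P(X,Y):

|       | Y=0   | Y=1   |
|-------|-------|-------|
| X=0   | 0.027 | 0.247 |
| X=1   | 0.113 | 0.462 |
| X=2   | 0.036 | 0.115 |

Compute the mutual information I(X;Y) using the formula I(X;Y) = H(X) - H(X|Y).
0.0133 bits

I(X;Y) = H(X) - H(X|Y)

Marginal of X (row sums):
  P(X=0) = 0.027 + 0.247 = 0.274
  P(X=1) = 0.113 + 0.462 = 0.575
  P(X=2) = 0.036 + 0.115 = 0.151
H(X) = -[0.274·log₂(0.274) + 0.575·log₂(0.575) + 0.151·log₂(0.151)]
  = 0.511764 + 0.459061 + 0.411834 = 1.38266 bits

Marginal of Y (column sums):
  P(Y=0) = 0.027 + 0.113 + 0.036 = 0.176
  P(Y=1) = 0.247 + 0.462 + 0.115 = 0.824
H(X|Y) = Σ_y P(y)·H(X|Y=y):
  Y=0: P(Y=0) = 0.176, P(X|Y=0) = (27/176, 113/176, 9/44) → H(X|Y=0) = 1.293639
  Y=1: P(Y=1) = 0.824, P(X|Y=1) = (247/824, 231/412, 115/824) → H(X|Y=1) = 1.385546
H(X|Y) = 0.176·1.293639 + 0.824·1.385546 = 1.36937 bits

I(X;Y) = H(X) - H(X|Y) = 1.38266 - 1.36937 = 0.0133 bits

Cross-check via I(X;Y) = H(X) + H(Y) - H(X,Y): computing H(Y) from the column sums and H(X,Y) from the 6 cells in the same way gives H(Y) = 0.67125 bits and H(X,Y) = 2.04062 bits, so
I(X;Y) = 1.38266 + 0.67125 - 2.04062 = 0.0133 bits ✓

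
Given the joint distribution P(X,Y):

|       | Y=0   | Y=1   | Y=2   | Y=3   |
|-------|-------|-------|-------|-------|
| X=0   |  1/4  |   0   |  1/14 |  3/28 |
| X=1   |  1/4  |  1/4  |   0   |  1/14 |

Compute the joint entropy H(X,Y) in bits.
2.3892 bits

H(X,Y) = -Σ_{x,y} P(x,y) log₂ P(x,y). Per-cell terms -P(x,y)·log₂P(x,y):
  X=0: 0.50000, 0.00000, 0.27195, 0.34526
  X=1: 0.50000, 0.50000, 0.00000, 0.27195
  (cells with P = 0 contribute 0)
Sum of the 8 terms: H(X,Y) = 2.3892 bits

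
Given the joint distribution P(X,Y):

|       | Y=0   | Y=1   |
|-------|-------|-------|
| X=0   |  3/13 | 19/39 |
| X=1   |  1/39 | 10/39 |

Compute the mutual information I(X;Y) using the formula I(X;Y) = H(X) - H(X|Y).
0.0469 bits

I(X;Y) = H(X) - H(X|Y)

Marginal of X (row sums):
  P(X=0) = 3/13 + 19/39 = 28/39
  P(X=1) = 1/39 + 10/39 = 11/39
H(X) = -[(28/39)·log₂(28/39) + (11/39)·log₂(11/39)]
  = 0.3432 + 0.5150 = 0.8582 bits

Marginal of Y (column sums):
  P(Y=0) = 3/13 + 1/39 = 10/39
  P(Y=1) = 19/39 + 10/39 = 29/39
H(X|Y) = Σ_y P(y)·H(X|Y=y):
  Y=0: P(Y=0) = 10/39, P(X|Y=0) = (9/10, 1/10) → H(X|Y=0) = 0.4690
  Y=1: P(Y=1) = 29/39, P(X|Y=1) = (19/29, 10/29) → H(X|Y=1) = 0.9294
H(X|Y) = (10/39)·0.4690 + (29/39)·0.9294 = 0.8113 bits

I(X;Y) = H(X) - H(X|Y) = 0.8582 - 0.8113 = 0.0469 bits

Cross-check via I(X;Y) = H(X) + H(Y) - H(X,Y): computing H(Y) from the column sums and H(X,Y) from the 4 cells in the same way gives H(Y) = 0.8213 bits and H(X,Y) = 1.6326 bits, so
I(X;Y) = 0.8582 + 0.8213 - 1.6326 = 0.0469 bits ✓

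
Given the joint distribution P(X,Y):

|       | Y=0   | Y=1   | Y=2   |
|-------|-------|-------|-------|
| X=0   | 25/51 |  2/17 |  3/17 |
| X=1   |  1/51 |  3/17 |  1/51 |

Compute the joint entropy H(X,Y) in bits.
1.9731 bits

H(X,Y) = -Σ_{x,y} P(x,y) log₂ P(x,y). Per-cell terms -P(x,y)·log₂P(x,y):
  X=0: 0.50420, 0.36323, 0.44162
  X=1: 0.11122, 0.44162, 0.11122
Sum of the 6 terms: H(X,Y) = 1.9731 bits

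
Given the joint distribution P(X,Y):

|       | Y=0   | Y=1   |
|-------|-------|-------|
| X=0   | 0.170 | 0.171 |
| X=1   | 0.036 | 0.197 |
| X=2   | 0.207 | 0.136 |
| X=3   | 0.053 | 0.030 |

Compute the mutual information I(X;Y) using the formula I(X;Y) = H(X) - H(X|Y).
0.1003 bits

I(X;Y) = H(X) - H(X|Y)

Marginal of X (row sums):
  P(X=0) = 0.170 + 0.171 = 0.341
  P(X=1) = 0.036 + 0.197 = 0.233
  P(X=2) = 0.207 + 0.136 = 0.343
  P(X=3) = 0.053 + 0.030 = 0.083
H(X) = -[0.341·log₂(0.341) + 0.233·log₂(0.233) + 0.343·log₂(0.343) + 0.083·log₂(0.083)]
  = 0.52929 + 0.48967 + 0.52950 + 0.29803 = 1.84649 bits

Marginal of Y (column sums):
  P(Y=0) = 0.170 + 0.036 + 0.207 + 0.053 = 0.466
  P(Y=1) = 0.171 + 0.197 + 0.136 + 0.030 = 0.534
H(X|Y) = Σ_y P(y)·H(X|Y=y):
  Y=0: P(Y=0) = 0.466, P(X|Y=0) = (85/233, 18/233, 207/466, 53/466) → H(X|Y=0) = 1.69284
  Y=1: P(Y=1) = 0.534, P(X|Y=1) = (57/178, 197/534, 68/267, 5/89) → H(X|Y=1) = 1.79272
H(X|Y) = 0.466·1.69284 + 0.534·1.79272 = 1.74618 bits

I(X;Y) = H(X) - H(X|Y) = 1.84649 - 1.74618 = 0.1003 bits

Cross-check via I(X;Y) = H(X) + H(Y) - H(X,Y): computing H(Y) from the column sums and H(X,Y) from the 8 cells in the same way gives H(Y) = 0.99666 bits and H(X,Y) = 2.74284 bits, so
I(X;Y) = 1.84649 + 0.99666 - 2.74284 = 0.1003 bits ✓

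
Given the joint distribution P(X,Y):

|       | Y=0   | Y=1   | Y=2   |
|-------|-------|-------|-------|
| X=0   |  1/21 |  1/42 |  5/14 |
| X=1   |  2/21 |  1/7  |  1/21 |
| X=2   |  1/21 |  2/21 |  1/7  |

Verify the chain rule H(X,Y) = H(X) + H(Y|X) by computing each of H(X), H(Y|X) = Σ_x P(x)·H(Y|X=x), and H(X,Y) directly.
H(X) = 1.5567 bits, H(Y|X) = 1.1780 bits, H(X,Y) = 2.7346 bits

Marginal of X (row sums):
  P(X=0) = 1/21 + 1/42 + 5/14 = 3/7
  P(X=1) = 2/21 + 1/7 + 1/21 = 2/7
  P(X=2) = 1/21 + 2/21 + 1/7 = 2/7
H(X) = -[(3/7)·log₂(3/7) + (2/7)·log₂(2/7) + (2/7)·log₂(2/7)]
  = 0.52388 + 0.51639 + 0.51639 = 1.5567 bits

H(Y|X) = Σ_x P(x)·H(Y|X=x):
  X=0: P(X=0) = 3/7, P(Y|X=0) = (1/9, 1/18, 5/6) → H(Y|X=0) = 0.80307
  X=1: P(X=1) = 2/7, P(Y|X=1) = (1/3, 1/2, 1/6) → H(Y|X=1) = 1.45915
  X=2: P(X=2) = 2/7, P(Y|X=2) = (1/6, 1/3, 1/2) → H(Y|X=2) = 1.45915
H(Y|X) = (3/7)·0.80307 + (2/7)·1.45915 + (2/7)·1.45915 = 1.1780 bits

H(X,Y) = -Σ_{x,y} P(x,y) log₂ P(x,y). Per-cell terms -P(x,y)·log₂P(x,y):
  X=0: 0.20916, 0.12839, 0.53051
  X=1: 0.32308, 0.40105, 0.20916
  X=2: 0.20916, 0.32308, 0.40105
Sum of the 9 terms: H(X,Y) = 2.7346 bits

Chain rule check:
  H(X) + H(Y|X) = 1.5567 + 1.1780 = 2.7347 bits
  H(X,Y) = 2.7346 bits
✓ Chain rule verified (Δ = 0.0001 is 4-dp rounding noise: each of the three values was rounded independently).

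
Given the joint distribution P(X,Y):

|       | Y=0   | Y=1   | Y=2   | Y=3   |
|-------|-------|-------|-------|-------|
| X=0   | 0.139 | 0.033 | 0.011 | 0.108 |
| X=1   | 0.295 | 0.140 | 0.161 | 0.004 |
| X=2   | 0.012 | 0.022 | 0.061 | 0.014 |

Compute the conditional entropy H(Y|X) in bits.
1.5703 bits

H(Y|X) = H(X,Y) - H(X)

H(X,Y) = -Σ_{x,y} P(x,y) log₂ P(x,y). Per-cell terms -P(x,y)·log₂P(x,y):
  X=0: 0.39571, 0.16241, 0.07157, 0.34678
  X=1: 0.51956, 0.39711, 0.42421, 0.03186
  X=2: 0.07657, 0.12114, 0.24614, 0.08622
Sum of the 12 terms: H(X,Y) = 2.8793 bits

Marginal of X (row sums):
  P(X=0) = 0.139 + 0.033 + 0.011 + 0.108 = 0.291
  P(X=1) = 0.295 + 0.140 + 0.161 + 0.004 = 0.600
  P(X=2) = 0.012 + 0.022 + 0.061 + 0.014 = 0.109
H(X) = -[0.291·log₂(0.291) + 0.600·log₂(0.600) + 0.109·log₂(0.109)]
  = 0.51824 + 0.44218 + 0.34854 = 1.3090 bits

H(Y|X) = H(X,Y) - H(X) = 2.8793 - 1.3090 = 1.5703 bits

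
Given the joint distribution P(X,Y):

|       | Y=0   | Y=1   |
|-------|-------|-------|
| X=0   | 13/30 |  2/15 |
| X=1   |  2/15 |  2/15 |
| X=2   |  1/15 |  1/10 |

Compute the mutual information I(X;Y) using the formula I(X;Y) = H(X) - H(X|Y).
0.0735 bits

I(X;Y) = H(X) - H(X|Y)

Marginal of X (row sums):
  P(X=0) = 13/30 + 2/15 = 17/30
  P(X=1) = 2/15 + 2/15 = 4/15
  P(X=2) = 1/15 + 1/10 = 1/6
H(X) = -[(17/30)·log₂(17/30) + (4/15)·log₂(4/15) + (1/6)·log₂(1/6)]
  = 0.4643424 + 0.5085042 + 0.4308271 = 1.403674 bits

Marginal of Y (column sums):
  P(Y=0) = 13/30 + 2/15 + 1/15 = 19/30
  P(Y=1) = 2/15 + 2/15 + 1/10 = 11/30
H(X|Y) = Σ_y P(y)·H(X|Y=y):
  Y=0: P(Y=0) = 19/30, P(X|Y=0) = (13/19, 4/19, 2/19) → H(X|Y=0) = 1.1897319
  Y=1: P(Y=1) = 11/30, P(X|Y=1) = (4/11, 4/11, 3/11) → H(X|Y=1) = 1.5726237
H(X|Y) = (19/30)·1.1897319 + (11/30)·1.5726237 = 1.330126 bits

I(X;Y) = H(X) - H(X|Y) = 1.403674 - 1.330126 = 0.0735 bits

Cross-check via I(X;Y) = H(X) + H(Y) - H(X,Y): computing H(Y) from the column sums and H(X,Y) from the 6 cells in the same way gives H(Y) = 0.948078 bits and H(X,Y) = 2.278204 bits, so
I(X;Y) = 1.403674 + 0.948078 - 2.278204 = 0.0735 bits ✓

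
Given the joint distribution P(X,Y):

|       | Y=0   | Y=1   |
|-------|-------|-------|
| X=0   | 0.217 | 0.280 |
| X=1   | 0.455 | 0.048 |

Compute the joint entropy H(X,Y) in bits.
1.7197 bits

H(X,Y) = -Σ_{x,y} P(x,y) log₂ P(x,y). Per-cell terms -P(x,y)·log₂P(x,y):
  X=0: 0.4783, 0.5142
  X=1: 0.5169, 0.2103
Sum of the 4 terms: H(X,Y) = 1.7197 bits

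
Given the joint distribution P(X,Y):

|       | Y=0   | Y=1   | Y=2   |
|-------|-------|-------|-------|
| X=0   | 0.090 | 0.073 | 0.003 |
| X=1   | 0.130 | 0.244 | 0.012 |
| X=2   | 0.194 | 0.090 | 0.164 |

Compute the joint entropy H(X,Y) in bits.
2.7686 bits

H(X,Y) = -Σ_{x,y} P(x,y) log₂ P(x,y). Per-cell terms -P(x,y)·log₂P(x,y):
  X=0: 0.31265, 0.27565, 0.02514
  X=1: 0.38264, 0.49655, 0.07657
  X=2: 0.45898, 0.31265, 0.42775
Sum of the 9 terms: H(X,Y) = 2.7686 bits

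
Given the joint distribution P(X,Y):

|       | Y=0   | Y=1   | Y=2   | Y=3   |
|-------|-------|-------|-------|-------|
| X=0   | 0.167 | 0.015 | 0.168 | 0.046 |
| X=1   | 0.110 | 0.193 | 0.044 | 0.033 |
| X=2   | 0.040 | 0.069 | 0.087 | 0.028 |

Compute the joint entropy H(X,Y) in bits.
3.2306 bits

H(X,Y) = -Σ_{x,y} P(x,y) log₂ P(x,y). Per-cell terms -P(x,y)·log₂P(x,y):
  X=0: 0.43121, 0.09088, 0.43234, 0.20434
  X=1: 0.35029, 0.45805, 0.19828, 0.16241
  X=2: 0.18575, 0.26615, 0.30649, 0.14444
Sum of the 12 terms: H(X,Y) = 3.2306 bits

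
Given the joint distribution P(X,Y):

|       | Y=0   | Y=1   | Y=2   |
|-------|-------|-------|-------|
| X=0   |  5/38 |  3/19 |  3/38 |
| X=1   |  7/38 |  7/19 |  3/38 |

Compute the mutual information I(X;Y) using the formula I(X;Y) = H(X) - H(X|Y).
0.0183 bits

I(X;Y) = H(X) - H(X|Y)

Marginal of X (row sums):
  P(X=0) = 5/38 + 3/19 + 3/38 = 7/19
  P(X=1) = 7/38 + 7/19 + 3/38 = 12/19
H(X) = -[(7/19)·log₂(7/19) + (12/19)·log₂(12/19)]
  = 0.53074 + 0.41871 = 0.94945 bits

Marginal of Y (column sums):
  P(Y=0) = 5/38 + 7/38 = 6/19
  P(Y=1) = 3/19 + 7/19 = 10/19
  P(Y=2) = 3/38 + 3/38 = 3/19
H(X|Y) = Σ_y P(y)·H(X|Y=y):
  Y=0: P(Y=0) = 6/19, P(X|Y=0) = (5/12, 7/12) → H(X|Y=0) = 0.97987
  Y=1: P(Y=1) = 10/19, P(X|Y=1) = (3/10, 7/10) → H(X|Y=1) = 0.88129
  Y=2: P(Y=2) = 3/19, P(X|Y=2) = (1/2, 1/2) → H(X|Y=2) = 1.00000
H(X|Y) = (6/19)·0.97987 + (10/19)·0.88129 + (3/19)·1.00000 = 0.93116 bits

I(X;Y) = H(X) - H(X|Y) = 0.94945 - 0.93116 = 0.0183 bits

Cross-check via I(X;Y) = H(X) + H(Y) - H(X,Y): computing H(Y) from the column sums and H(X,Y) from the 6 cells in the same way gives H(Y) = 1.43298 bits and H(X,Y) = 2.36415 bits, so
I(X;Y) = 0.94945 + 1.43298 - 2.36415 = 0.0183 bits ✓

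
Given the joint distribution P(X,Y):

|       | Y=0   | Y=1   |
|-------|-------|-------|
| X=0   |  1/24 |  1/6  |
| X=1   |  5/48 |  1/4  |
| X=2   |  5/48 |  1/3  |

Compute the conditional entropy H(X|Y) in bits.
1.5187 bits

H(X|Y) = H(X,Y) - H(Y)

H(X,Y) = -Σ_{x,y} P(x,y) log₂ P(x,y). Per-cell terms -P(x,y)·log₂P(x,y):
  X=0: 0.19104, 0.43083
  X=1: 0.33990, 0.50000
  X=2: 0.33990, 0.52832
Sum of the 6 terms: H(X,Y) = 2.3300 bits

Marginal of Y (column sums):
  P(Y=0) = 1/24 + 5/48 + 5/48 = 1/4
  P(Y=1) = 1/6 + 1/4 + 1/3 = 3/4
H(Y) = -[(1/4)·log₂(1/4) + (3/4)·log₂(3/4)]
  = 0.50000 + 0.31128 = 0.8113 bits

H(X|Y) = H(X,Y) - H(Y) = 2.3300 - 0.8113 = 1.5187 bits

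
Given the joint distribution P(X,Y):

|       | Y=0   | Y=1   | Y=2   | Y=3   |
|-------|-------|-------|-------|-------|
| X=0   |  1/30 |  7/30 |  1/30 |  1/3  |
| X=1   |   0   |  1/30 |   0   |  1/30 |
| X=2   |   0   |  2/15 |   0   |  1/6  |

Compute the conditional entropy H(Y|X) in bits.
1.2920 bits

H(Y|X) = H(X,Y) - H(X)

H(X,Y) = -Σ_{x,y} P(x,y) log₂ P(x,y). Per-cell terms -P(x,y)·log₂P(x,y):
  X=0: 0.16356, 0.48989, 0.16356, 0.52832
  X=1: 0.00000, 0.16356, 0.00000, 0.16356
  X=2: 0.00000, 0.38759, 0.00000, 0.43083
  (cells with P = 0 contribute 0)
Sum of the 12 terms: H(X,Y) = 2.4909 bits

Marginal of X (row sums):
  P(X=0) = 1/30 + 7/30 + 1/30 + 1/3 = 19/30
  P(X=1) = 0 + 1/30 + 0 + 1/30 = 1/15
  P(X=2) = 0 + 2/15 + 0 + 1/6 = 3/10
H(X) = -[(19/30)·log₂(19/30) + (1/15)·log₂(1/15) + (3/10)·log₂(3/10)]
  = 0.41734 + 0.26046 + 0.52109 = 1.1989 bits

H(Y|X) = H(X,Y) - H(X) = 2.4909 - 1.1989 = 1.2920 bits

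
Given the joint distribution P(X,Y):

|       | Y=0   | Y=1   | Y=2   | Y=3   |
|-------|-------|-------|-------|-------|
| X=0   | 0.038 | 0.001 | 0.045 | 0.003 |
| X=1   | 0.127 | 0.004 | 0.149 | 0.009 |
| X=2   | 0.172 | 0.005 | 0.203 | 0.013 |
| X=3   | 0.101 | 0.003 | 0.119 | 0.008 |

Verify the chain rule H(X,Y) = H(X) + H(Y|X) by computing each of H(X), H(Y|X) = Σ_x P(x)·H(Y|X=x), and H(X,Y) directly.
H(X) = 1.8419 bits, H(Y|X) = 1.2580 bits, H(X,Y) = 3.0999 bits

Marginal of X (row sums):
  P(X=0) = 0.038 + 0.001 + 0.045 + 0.003 = 0.087
  P(X=1) = 0.127 + 0.004 + 0.149 + 0.009 = 0.289
  P(X=2) = 0.172 + 0.005 + 0.203 + 0.013 = 0.393
  P(X=3) = 0.101 + 0.003 + 0.119 + 0.008 = 0.231
H(X) = -[0.087·log₂(0.087) + 0.289·log₂(0.289) + 0.393·log₂(0.393) + 0.231·log₂(0.231)]
  = 0.30649 + 0.51756 + 0.52953 + 0.48834 = 1.8419 bits

H(Y|X) = Σ_x P(x)·H(Y|X=x):
  X=0: P(X=0) = 0.087, P(Y|X=0) = (38/87, 1/87, 15/29, 1/29) → H(Y|X=0) = 1.25548
  X=1: P(X=1) = 0.289, P(Y|X=1) = (127/289, 4/289, 149/289, 9/289) → H(Y|X=1) = 1.25538
  X=2: P(X=2) = 0.393, P(Y|X=2) = (172/393, 5/393, 203/393, 13/393) → H(Y|X=2) = 1.25682
  X=3: P(X=3) = 0.231, P(Y|X=3) = (101/231, 1/77, 17/33, 8/231) → H(Y|X=3) = 1.26423
H(Y|X) = 0.087·1.25548 + 0.289·1.25538 + 0.393·1.25682 + 0.231·1.26423 = 1.2580 bits

H(X,Y) = -Σ_{x,y} P(x,y) log₂ P(x,y). Per-cell terms -P(x,y)·log₂P(x,y):
  X=0: 0.17928, 0.00997, 0.20133, 0.02514
  X=1: 0.37809, 0.03186, 0.40925, 0.06116
  X=2: 0.43680, 0.03822, 0.46699, 0.08145
  X=3: 0.33406, 0.02514, 0.36545, 0.05573
Sum of the 16 terms: H(X,Y) = 3.0999 bits

Chain rule check:
  H(X) + H(Y|X) = 1.8419 + 1.2580 = 3.0999 bits
  H(X,Y) = 3.0999 bits
✓ Chain rule verified.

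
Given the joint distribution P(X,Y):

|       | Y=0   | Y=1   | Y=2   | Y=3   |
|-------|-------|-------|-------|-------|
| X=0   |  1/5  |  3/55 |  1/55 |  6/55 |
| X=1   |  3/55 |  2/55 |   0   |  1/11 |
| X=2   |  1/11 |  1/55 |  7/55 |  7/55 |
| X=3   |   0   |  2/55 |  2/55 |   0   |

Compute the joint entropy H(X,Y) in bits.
3.3887 bits

H(X,Y) = -Σ_{x,y} P(x,y) log₂ P(x,y). Per-cell terms -P(x,y)·log₂P(x,y):
  X=0: 0.46439, 0.22889, 0.10512, 0.34870
  X=1: 0.22889, 0.17387, 0.00000, 0.31449
  X=2: 0.31449, 0.10512, 0.37851, 0.37851
  X=3: 0.00000, 0.17387, 0.17387, 0.00000
  (cells with P = 0 contribute 0)
Sum of the 16 terms: H(X,Y) = 3.3887 bits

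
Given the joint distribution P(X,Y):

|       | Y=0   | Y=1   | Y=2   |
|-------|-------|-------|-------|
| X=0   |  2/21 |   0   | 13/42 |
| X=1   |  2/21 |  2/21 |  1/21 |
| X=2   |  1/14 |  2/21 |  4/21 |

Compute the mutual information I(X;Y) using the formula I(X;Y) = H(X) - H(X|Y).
0.2365 bits

I(X;Y) = H(X) - H(X|Y)

Marginal of X (row sums):
  P(X=0) = 2/21 + 0 + 13/42 = 17/42
  P(X=1) = 2/21 + 2/21 + 1/21 = 5/21
  P(X=2) = 1/14 + 2/21 + 4/21 = 5/14
H(X) = -[(17/42)·log₂(17/42) + (5/21)·log₂(5/21) + (5/14)·log₂(5/14)]
  = 0.5282 + 0.4929 + 0.5305 = 1.5516 bits

Marginal of Y (column sums):
  P(Y=0) = 2/21 + 2/21 + 1/14 = 11/42
  P(Y=1) = 0 + 2/21 + 2/21 = 4/21
  P(Y=2) = 13/42 + 1/21 + 4/21 = 23/42
H(X|Y) = Σ_y P(y)·H(X|Y=y):
  Y=0: P(Y=0) = 11/42, P(X|Y=0) = (4/11, 4/11, 3/11) → H(X|Y=0) = 1.5726
  Y=1: P(Y=1) = 4/21, P(X|Y=1) = (0, 1/2, 1/2) → H(X|Y=1) = 1.0000
  Y=2: P(Y=2) = 23/42, P(X|Y=2) = (13/23, 2/23, 8/23) → H(X|Y=2) = 1.3016
H(X|Y) = (11/42)·1.5726 + (4/21)·1.0000 + (23/42)·1.3016 = 1.3151 bits

I(X;Y) = H(X) - H(X|Y) = 1.5516 - 1.3151 = 0.2365 bits

Cross-check via I(X;Y) = H(X) + H(Y) - H(X,Y): computing H(Y) from the column sums and H(X,Y) from the 9 cells in the same way gives H(Y) = 1.4377 bits and H(X,Y) = 2.7528 bits, so
I(X;Y) = 1.5516 + 1.4377 - 2.7528 = 0.2365 bits ✓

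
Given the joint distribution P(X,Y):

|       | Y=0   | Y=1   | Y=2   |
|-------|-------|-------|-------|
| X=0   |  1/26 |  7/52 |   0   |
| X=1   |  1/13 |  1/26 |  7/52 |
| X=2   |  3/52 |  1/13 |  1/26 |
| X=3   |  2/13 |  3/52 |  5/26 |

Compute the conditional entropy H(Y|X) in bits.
1.3341 bits

H(Y|X) = H(X,Y) - H(X)

H(X,Y) = -Σ_{x,y} P(x,y) log₂ P(x,y). Per-cell terms -P(x,y)·log₂P(x,y):
  X=0: 0.18079, 0.38945, 0.00000
  X=1: 0.28465, 0.18079, 0.38945
  X=2: 0.23743, 0.28465, 0.18079
  X=3: 0.41545, 0.23743, 0.45741
  (cells with P = 0 contribute 0)
Sum of the 12 terms: H(X,Y) = 3.2383 bits

Marginal of X (row sums):
  P(X=0) = 1/26 + 7/52 + 0 = 9/52
  P(X=1) = 1/13 + 1/26 + 7/52 = 1/4
  P(X=2) = 3/52 + 1/13 + 1/26 = 9/52
  P(X=3) = 2/13 + 3/52 + 5/26 = 21/52
H(X) = -[(9/52)·log₂(9/52) + (1/4)·log₂(1/4) + (9/52)·log₂(9/52) + (21/52)·log₂(21/52)]
  = 0.43797 + 0.50000 + 0.43797 + 0.52828 = 1.9042 bits

H(Y|X) = H(X,Y) - H(X) = 3.2383 - 1.9042 = 1.3341 bits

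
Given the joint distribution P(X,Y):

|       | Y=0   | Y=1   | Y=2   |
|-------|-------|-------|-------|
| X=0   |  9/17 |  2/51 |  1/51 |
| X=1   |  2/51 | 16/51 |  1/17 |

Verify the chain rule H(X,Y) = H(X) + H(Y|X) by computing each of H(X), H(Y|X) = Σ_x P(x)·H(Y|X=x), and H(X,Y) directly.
H(X) = 0.9774 bits, H(Y|X) = 0.7511 bits, H(X,Y) = 1.7286 bits

Marginal of X (row sums):
  P(X=0) = 9/17 + 2/51 + 1/51 = 10/17
  P(X=1) = 2/51 + 16/51 + 1/17 = 7/17
H(X) = -[(10/17)·log₂(10/17) + (7/17)·log₂(7/17)]
  = 0.450315 + 0.527103 = 0.9774 bits

H(Y|X) = Σ_x P(x)·H(Y|X=x):
  X=0: P(X=0) = 10/17, P(Y|X=0) = (9/10, 1/15, 1/30) → H(Y|X=0) = 0.560825
  X=1: P(X=1) = 7/17, P(Y|X=1) = (2/21, 16/21, 1/7) → H(Y|X=1) = 1.023037
H(Y|X) = (10/17)·0.560825 + (7/17)·1.023037 = 0.7511 bits

H(X,Y) = -Σ_{x,y} P(x,y) log₂ P(x,y). Per-cell terms -P(x,y)·log₂P(x,y):
  X=0: 0.485755, 0.183232, 0.111224
  X=1: 0.183232, 0.524682, 0.240439
Sum of the 6 terms: H(X,Y) = 1.7286 bits

Chain rule check:
  H(X) + H(Y|X) = 0.9774 + 0.7511 = 1.7285 bits
  H(X,Y) = 1.7286 bits
✓ Chain rule verified (Δ = 0.0001 is 4-dp rounding noise: each of the three values was rounded independently).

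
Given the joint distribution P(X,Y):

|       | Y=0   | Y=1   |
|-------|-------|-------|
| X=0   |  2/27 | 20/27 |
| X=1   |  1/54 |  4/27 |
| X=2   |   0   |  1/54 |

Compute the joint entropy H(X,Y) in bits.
1.2201 bits

H(X,Y) = -Σ_{x,y} P(x,y) log₂ P(x,y). Per-cell terms -P(x,y)·log₂P(x,y):
  X=0: 0.2781, 0.3207
  X=1: 0.1066, 0.4081
  X=2: 0.0000, 0.1066
  (cells with P = 0 contribute 0)
Sum of the 6 terms: H(X,Y) = 1.2201 bits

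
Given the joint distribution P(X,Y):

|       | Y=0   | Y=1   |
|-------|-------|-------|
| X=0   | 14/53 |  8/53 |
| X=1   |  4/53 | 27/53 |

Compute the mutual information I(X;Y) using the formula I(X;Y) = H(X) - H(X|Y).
0.2074 bits

I(X;Y) = H(X) - H(X|Y)

Marginal of X (row sums):
  P(X=0) = 14/53 + 8/53 = 22/53
  P(X=1) = 4/53 + 27/53 = 31/53
H(X) = -[(22/53)·log₂(22/53) + (31/53)·log₂(31/53)]
  = 0.52654 + 0.45256 = 0.97910 bits

Marginal of Y (column sums):
  P(Y=0) = 14/53 + 4/53 = 18/53
  P(Y=1) = 8/53 + 27/53 = 35/53
H(X|Y) = Σ_y P(y)·H(X|Y=y):
  Y=0: P(Y=0) = 18/53, P(X|Y=0) = (7/9, 2/9) → H(X|Y=0) = 0.76420
  Y=1: P(Y=1) = 35/53, P(X|Y=1) = (8/35, 27/35) → H(X|Y=1) = 0.77551
H(X|Y) = (18/53)·0.76420 + (35/53)·0.77551 = 0.77167 bits

I(X;Y) = H(X) - H(X|Y) = 0.97910 - 0.77167 = 0.2074 bits

Cross-check via I(X;Y) = H(X) + H(Y) - H(X,Y): computing H(Y) from the column sums and H(X,Y) from the 4 cells in the same way gives H(Y) = 0.92446 bits and H(X,Y) = 1.69613 bits, so
I(X;Y) = 0.97910 + 0.92446 - 1.69613 = 0.2074 bits ✓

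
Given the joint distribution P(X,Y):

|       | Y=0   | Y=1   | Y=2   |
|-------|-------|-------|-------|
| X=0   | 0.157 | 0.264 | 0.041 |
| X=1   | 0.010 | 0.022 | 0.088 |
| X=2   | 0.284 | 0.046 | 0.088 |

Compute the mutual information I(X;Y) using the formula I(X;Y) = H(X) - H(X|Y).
0.2920 bits

I(X;Y) = H(X) - H(X|Y)

Marginal of X (row sums):
  P(X=0) = 0.157 + 0.264 + 0.041 = 0.462
  P(X=1) = 0.010 + 0.022 + 0.088 = 0.120
  P(X=2) = 0.284 + 0.046 + 0.088 = 0.418
H(X) = -[0.462·log₂(0.462) + 0.120·log₂(0.120) + 0.418·log₂(0.418)]
  = 0.5147 + 0.3671 + 0.5260 = 1.4078 bits

Marginal of Y (column sums):
  P(Y=0) = 0.157 + 0.010 + 0.284 = 0.451
  P(Y=1) = 0.264 + 0.022 + 0.046 = 0.332
  P(Y=2) = 0.041 + 0.088 + 0.088 = 0.217
H(X|Y) = Σ_y P(y)·H(X|Y=y):
  Y=0: P(Y=0) = 0.451, P(X|Y=0) = (157/451, 10/451, 284/451) → H(X|Y=0) = 1.0720
  Y=1: P(Y=1) = 0.332, P(X|Y=1) = (66/83, 11/166, 23/166) → H(X|Y=1) = 0.9175
  Y=2: P(Y=2) = 0.217, P(X|Y=2) = (41/217, 88/217, 88/217) → H(X|Y=2) = 1.5103
H(X|Y) = 0.451·1.0720 + 0.332·0.9175 + 0.217·1.5103 = 1.1158 bits

I(X;Y) = H(X) - H(X|Y) = 1.4078 - 1.1158 = 0.2920 bits

Cross-check via I(X;Y) = H(X) + H(Y) - H(X,Y): computing H(Y) from the column sums and H(X,Y) from the 9 cells in the same way gives H(Y) = 1.5246 bits and H(X,Y) = 2.6404 bits, so
I(X;Y) = 1.4078 + 1.5246 - 2.6404 = 0.2920 bits ✓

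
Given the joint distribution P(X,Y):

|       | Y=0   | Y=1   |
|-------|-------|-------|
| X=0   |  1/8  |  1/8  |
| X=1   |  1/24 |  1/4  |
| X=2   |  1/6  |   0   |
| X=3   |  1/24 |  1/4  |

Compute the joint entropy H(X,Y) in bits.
2.5629 bits

H(X,Y) = -Σ_{x,y} P(x,y) log₂ P(x,y). Per-cell terms -P(x,y)·log₂P(x,y):
  X=0: 0.37500, 0.37500
  X=1: 0.19104, 0.50000
  X=2: 0.43083, 0.00000
  X=3: 0.19104, 0.50000
  (cells with P = 0 contribute 0)
Sum of the 8 terms: H(X,Y) = 2.5629 bits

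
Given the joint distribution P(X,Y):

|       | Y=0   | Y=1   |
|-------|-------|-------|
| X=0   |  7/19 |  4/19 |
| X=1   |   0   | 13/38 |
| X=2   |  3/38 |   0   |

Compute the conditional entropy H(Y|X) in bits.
0.5475 bits

H(Y|X) = H(X,Y) - H(X)

H(X,Y) = -Σ_{x,y} P(x,y) log₂ P(x,y). Per-cell terms -P(x,y)·log₂P(x,y):
  X=0: 0.53074, 0.47325
  X=1: 0.00000, 0.52940
  X=2: 0.28918, 0.00000
  (cells with P = 0 contribute 0)
Sum of the 6 terms: H(X,Y) = 1.8226 bits

Marginal of X (row sums):
  P(X=0) = 7/19 + 4/19 = 11/19
  P(X=1) = 0 + 13/38 = 13/38
  P(X=2) = 3/38 + 0 = 3/38
H(X) = -[(11/19)·log₂(11/19) + (13/38)·log₂(13/38) + (3/38)·log₂(3/38)]
  = 0.45650 + 0.52940 + 0.28918 = 1.2751 bits

H(Y|X) = H(X,Y) - H(X) = 1.8226 - 1.2751 = 0.5475 bits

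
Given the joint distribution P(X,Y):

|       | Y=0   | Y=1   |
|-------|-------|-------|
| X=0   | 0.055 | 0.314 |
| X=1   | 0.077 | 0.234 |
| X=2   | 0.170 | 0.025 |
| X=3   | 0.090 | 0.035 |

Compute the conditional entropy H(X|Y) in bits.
1.6135 bits

H(X|Y) = H(X,Y) - H(Y)

H(X,Y) = -Σ_{x,y} P(x,y) log₂ P(x,y). Per-cell terms -P(x,y)·log₂P(x,y):
  X=0: 0.23014, 0.52475
  X=1: 0.28482, 0.49033
  X=2: 0.43459, 0.13305
  X=3: 0.31265, 0.16928
Sum of the 8 terms: H(X,Y) = 2.5796 bits

Marginal of Y (column sums):
  P(Y=0) = 0.055 + 0.077 + 0.170 + 0.090 = 0.392
  P(Y=1) = 0.314 + 0.234 + 0.025 + 0.035 = 0.608
H(Y) = -[0.392·log₂(0.392) + 0.608·log₂(0.608)]
  = 0.52962 + 0.43646 = 0.9661 bits

H(X|Y) = H(X,Y) - H(Y) = 2.5796 - 0.9661 = 1.6135 bits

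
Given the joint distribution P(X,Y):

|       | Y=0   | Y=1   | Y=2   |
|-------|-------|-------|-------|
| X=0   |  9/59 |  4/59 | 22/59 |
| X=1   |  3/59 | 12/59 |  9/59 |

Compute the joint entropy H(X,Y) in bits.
2.3074 bits

H(X,Y) = -Σ_{x,y} P(x,y) log₂ P(x,y). Per-cell terms -P(x,y)·log₂P(x,y):
  X=0: 0.41380, 0.26323, 0.53069
  X=1: 0.21853, 0.46732, 0.41380
Sum of the 6 terms: H(X,Y) = 2.3074 bits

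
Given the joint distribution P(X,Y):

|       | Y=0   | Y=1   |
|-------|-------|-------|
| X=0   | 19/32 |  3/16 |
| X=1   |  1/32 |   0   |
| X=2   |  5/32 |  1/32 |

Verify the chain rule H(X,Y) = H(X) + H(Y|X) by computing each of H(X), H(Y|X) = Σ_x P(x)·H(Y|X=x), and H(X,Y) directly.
H(X) = 0.8873 bits, H(Y|X) = 0.7430 bits, H(X,Y) = 1.6303 bits

Marginal of X (row sums):
  P(X=0) = 19/32 + 3/16 = 25/32
  P(X=1) = 1/32 + 0 = 1/32
  P(X=2) = 5/32 + 1/32 = 3/16
H(X) = -[(25/32)·log₂(25/32) + (1/32)·log₂(1/32) + (3/16)·log₂(3/16)]
  = 0.27824 + 0.15625 + 0.45282 = 0.8873 bits

H(Y|X) = Σ_x P(x)·H(Y|X=x):
  X=0: P(X=0) = 25/32, P(Y|X=0) = (19/25, 6/25) → H(Y|X=0) = 0.79504
  X=1: P(X=1) = 1/32, P(Y|X=1) = (1, 0) → H(Y|X=1) = 0.00000
  X=2: P(X=2) = 3/16, P(Y|X=2) = (5/6, 1/6) → H(Y|X=2) = 0.65002
H(Y|X) = (25/32)·0.79504 + (1/32)·0.00000 + (3/16)·0.65002 = 0.7430 bits

H(X,Y) = -Σ_{x,y} P(x,y) log₂ P(x,y). Per-cell terms -P(x,y)·log₂P(x,y):
  X=0: 0.44654, 0.45282
  X=1: 0.15625, 0.00000
  X=2: 0.41845, 0.15625
  (cells with P = 0 contribute 0)
Sum of the 6 terms: H(X,Y) = 1.6303 bits

Chain rule check:
  H(X) + H(Y|X) = 0.8873 + 0.7430 = 1.6303 bits
  H(X,Y) = 1.6303 bits
✓ Chain rule verified.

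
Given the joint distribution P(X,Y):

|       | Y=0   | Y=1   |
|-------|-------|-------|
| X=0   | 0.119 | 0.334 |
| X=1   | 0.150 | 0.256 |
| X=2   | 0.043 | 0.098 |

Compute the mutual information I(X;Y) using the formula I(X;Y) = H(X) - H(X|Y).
0.0082 bits

I(X;Y) = H(X) - H(X|Y)

Marginal of X (row sums):
  P(X=0) = 0.119 + 0.334 = 0.453
  P(X=1) = 0.150 + 0.256 = 0.406
  P(X=2) = 0.043 + 0.098 = 0.141
H(X) = -[0.453·log₂(0.453) + 0.406·log₂(0.406) + 0.141·log₂(0.141)]
  = 0.517515 + 0.527982 + 0.398499 = 1.44400 bits

Marginal of Y (column sums):
  P(Y=0) = 0.119 + 0.150 + 0.043 = 0.312
  P(Y=1) = 0.334 + 0.256 + 0.098 = 0.688
H(X|Y) = Σ_y P(y)·H(X|Y=y):
  Y=0: P(Y=0) = 0.312, P(X|Y=0) = (119/312, 25/52, 43/312) → H(X|Y=0) = 1.432404
  Y=1: P(Y=1) = 0.688, P(X|Y=1) = (167/344, 16/43, 49/344) → H(X|Y=1) = 1.437313
H(X|Y) = 0.312·1.432404 + 0.688·1.437313 = 1.43578 bits

I(X;Y) = H(X) - H(X|Y) = 1.44400 - 1.43578 = 0.0082 bits

Cross-check via I(X;Y) = H(X) + H(Y) - H(X,Y): computing H(Y) from the column sums and H(X,Y) from the 6 cells in the same way gives H(Y) = 0.89547 bits and H(X,Y) = 2.33125 bits, so
I(X;Y) = 1.44400 + 0.89547 - 2.33125 = 0.0082 bits ✓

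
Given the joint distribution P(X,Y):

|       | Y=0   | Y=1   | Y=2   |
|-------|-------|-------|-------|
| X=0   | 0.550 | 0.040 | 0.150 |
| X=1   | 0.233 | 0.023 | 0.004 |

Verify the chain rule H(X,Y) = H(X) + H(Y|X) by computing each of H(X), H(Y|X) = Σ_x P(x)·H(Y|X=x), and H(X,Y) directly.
H(X) = 0.8267 bits, H(Y|X) = 0.8906 bits, H(X,Y) = 1.7174 bits

Marginal of X (row sums):
  P(X=0) = 0.550 + 0.040 + 0.150 = 0.740
  P(X=1) = 0.233 + 0.023 + 0.004 = 0.260
H(X) = -[0.740·log₂(0.740) + 0.260·log₂(0.260)]
  = 0.321458 + 0.505288 = 0.8267 bits

H(Y|X) = Σ_x P(x)·H(Y|X=x):
  X=0: P(X=0) = 0.740, P(Y|X=0) = (55/74, 2/37, 15/74) → H(Y|X=0) = 1.012451
  X=1: P(X=1) = 0.260, P(Y|X=1) = (233/260, 23/260, 1/65) → H(Y|X=1) = 0.543917
H(Y|X) = 0.740·1.012451 + 0.260·0.543917 = 0.8906 bits

H(X,Y) = -Σ_{x,y} P(x,y) log₂ P(x,y). Per-cell terms -P(x,y)·log₂P(x,y):
  X=0: 0.474373, 0.185754, 0.410545
  X=1: 0.489672, 0.125171, 0.031863
Sum of the 6 terms: H(X,Y) = 1.7174 bits

Chain rule check:
  H(X) + H(Y|X) = 0.8267 + 0.8906 = 1.7173 bits
  H(X,Y) = 1.7174 bits
✓ Chain rule verified (Δ = 0.0001 is 4-dp rounding noise: each of the three values was rounded independently).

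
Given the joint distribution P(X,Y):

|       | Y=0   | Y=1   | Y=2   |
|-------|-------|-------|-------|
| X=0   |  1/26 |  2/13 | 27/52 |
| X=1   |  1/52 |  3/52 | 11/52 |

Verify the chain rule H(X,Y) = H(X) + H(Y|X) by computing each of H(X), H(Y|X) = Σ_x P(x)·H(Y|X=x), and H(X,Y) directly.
H(X) = 0.8667 bits, H(Y|X) = 1.0416 bits, H(X,Y) = 1.9083 bits

Marginal of X (row sums):
  P(X=0) = 1/26 + 2/13 + 27/52 = 37/52
  P(X=1) = 1/52 + 3/52 + 11/52 = 15/52
H(X) = -[(37/52)·log₂(37/52) + (15/52)·log₂(15/52)]
  = 0.34936 + 0.51737 = 0.8667 bits

H(Y|X) = Σ_x P(x)·H(Y|X=x):
  X=0: P(X=0) = 37/52, P(Y|X=0) = (2/37, 8/37, 27/37) → H(Y|X=0) = 1.03697
  X=1: P(X=1) = 15/52, P(Y|X=1) = (1/15, 1/5, 11/15) → H(Y|X=1) = 1.05298
H(Y|X) = (37/52)·1.03697 + (15/52)·1.05298 = 1.0416 bits

H(X,Y) = -Σ_{x,y} P(x,y) log₂ P(x,y). Per-cell terms -P(x,y)·log₂P(x,y):
  X=0: 0.18079, 0.41545, 0.49096
  X=1: 0.10962, 0.23743, 0.47406
Sum of the 6 terms: H(X,Y) = 1.9083 bits

Chain rule check:
  H(X) + H(Y|X) = 0.8667 + 1.0416 = 1.9083 bits
  H(X,Y) = 1.9083 bits
✓ Chain rule verified.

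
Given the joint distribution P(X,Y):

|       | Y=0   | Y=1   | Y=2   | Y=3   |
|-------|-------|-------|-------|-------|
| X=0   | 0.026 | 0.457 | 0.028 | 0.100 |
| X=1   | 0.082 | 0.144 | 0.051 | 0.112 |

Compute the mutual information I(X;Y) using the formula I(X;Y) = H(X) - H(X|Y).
0.1151 bits

I(X;Y) = H(X) - H(X|Y)

Marginal of X (row sums):
  P(X=0) = 0.026 + 0.457 + 0.028 + 0.100 = 0.611
  P(X=1) = 0.082 + 0.144 + 0.051 + 0.112 = 0.389
H(X) = -[0.611·log₂(0.611) + 0.389·log₂(0.389)]
  = 0.43427 + 0.52988 = 0.96415 bits

Marginal of Y (column sums):
  P(Y=0) = 0.026 + 0.082 = 0.108
  P(Y=1) = 0.457 + 0.144 = 0.601
  P(Y=2) = 0.028 + 0.051 = 0.079
  P(Y=3) = 0.100 + 0.112 = 0.212
H(X|Y) = Σ_y P(y)·H(X|Y=y):
  Y=0: P(Y=0) = 0.108, P(X|Y=0) = (13/54, 41/54) → H(X|Y=0) = 0.79627
  Y=1: P(Y=1) = 0.601, P(X|Y=1) = (457/601, 144/601) → H(X|Y=1) = 0.79438
  Y=2: P(Y=2) = 0.079, P(X|Y=2) = (28/79, 51/79) → H(X|Y=2) = 0.93796
  Y=3: P(Y=3) = 0.212, P(X|Y=3) = (25/53, 28/53) → H(X|Y=3) = 0.99769
H(X|Y) = 0.108·0.79627 + 0.601·0.79438 + 0.079·0.93796 + 0.212·0.99769 = 0.84903 bits

I(X;Y) = H(X) - H(X|Y) = 0.96415 - 0.84903 = 0.1151 bits

Cross-check via I(X;Y) = H(X) + H(Y) - H(X,Y): computing H(Y) from the column sums and H(X,Y) from the 8 cells in the same way gives H(Y) = 1.55197 bits and H(X,Y) = 2.40100 bits, so
I(X;Y) = 0.96415 + 1.55197 - 2.40100 = 0.1151 bits ✓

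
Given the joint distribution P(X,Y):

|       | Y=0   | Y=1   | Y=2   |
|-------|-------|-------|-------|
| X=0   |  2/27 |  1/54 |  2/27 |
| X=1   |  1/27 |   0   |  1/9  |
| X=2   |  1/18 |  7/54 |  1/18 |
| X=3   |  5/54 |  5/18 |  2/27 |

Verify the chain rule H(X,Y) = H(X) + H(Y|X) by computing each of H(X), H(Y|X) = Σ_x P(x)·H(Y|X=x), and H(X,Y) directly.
H(X) = 1.8535 bits, H(Y|X) = 1.2924 bits, H(X,Y) = 3.1459 bits

Marginal of X (row sums):
  P(X=0) = 2/27 + 1/54 + 2/27 = 1/6
  P(X=1) = 1/27 + 0 + 1/9 = 4/27
  P(X=2) = 1/18 + 7/54 + 1/18 = 13/54
  P(X=3) = 5/54 + 5/18 + 2/27 = 4/9
H(X) = -[(1/6)·log₂(1/6) + (4/27)·log₂(4/27) + (13/54)·log₂(13/54) + (4/9)·log₂(4/9)]
  = 0.4308 + 0.4081 + 0.4946 + 0.5200 = 1.8535 bits

H(Y|X) = Σ_x P(x)·H(Y|X=x):
  X=0: P(X=0) = 1/6, P(Y|X=0) = (4/9, 1/9, 4/9) → H(Y|X=0) = 1.3921
  X=1: P(X=1) = 4/27, P(Y|X=1) = (1/4, 0, 3/4) → H(Y|X=1) = 0.8113
  X=2: P(X=2) = 13/54, P(Y|X=2) = (3/13, 7/13, 3/13) → H(Y|X=2) = 1.4573
  X=3: P(X=3) = 4/9, P(Y|X=3) = (5/24, 5/8, 1/6) → H(Y|X=3) = 1.3261
H(Y|X) = (1/6)·1.3921 + (4/27)·0.8113 + (13/54)·1.4573 + (4/9)·1.3261 = 1.2924 bits

H(X,Y) = -Σ_{x,y} P(x,y) log₂ P(x,y). Per-cell terms -P(x,y)·log₂P(x,y):
  X=0: 0.2781, 0.1066, 0.2781
  X=1: 0.1761, 0.0000, 0.3522
  X=2: 0.2317, 0.3821, 0.2317
  X=3: 0.3179, 0.5133, 0.2781
  (cells with P = 0 contribute 0)
Sum of the 12 terms: H(X,Y) = 3.1459 bits

Chain rule check:
  H(X) + H(Y|X) = 1.8535 + 1.2924 = 3.1459 bits
  H(X,Y) = 3.1459 bits
✓ Chain rule verified.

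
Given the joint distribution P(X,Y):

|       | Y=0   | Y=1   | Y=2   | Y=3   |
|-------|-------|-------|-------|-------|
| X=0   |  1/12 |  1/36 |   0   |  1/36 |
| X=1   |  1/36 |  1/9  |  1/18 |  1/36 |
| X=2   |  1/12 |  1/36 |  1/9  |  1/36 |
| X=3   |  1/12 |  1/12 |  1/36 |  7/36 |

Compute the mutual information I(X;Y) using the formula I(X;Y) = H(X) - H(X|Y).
0.2980 bits

I(X;Y) = H(X) - H(X|Y)

Marginal of X (row sums):
  P(X=0) = 1/12 + 1/36 + 0 + 1/36 = 5/36
  P(X=1) = 1/36 + 1/9 + 1/18 + 1/36 = 2/9
  P(X=2) = 1/12 + 1/36 + 1/9 + 1/36 = 1/4
  P(X=3) = 1/12 + 1/12 + 1/36 + 7/36 = 7/18
H(X) = -[(5/36)·log₂(5/36) + (2/9)·log₂(2/9) + (1/4)·log₂(1/4) + (7/18)·log₂(7/18)]
  = 0.395555 + 0.482206 + 0.500000 + 0.529888 = 1.90765 bits

Marginal of Y (column sums):
  P(Y=0) = 1/12 + 1/36 + 1/12 + 1/12 = 5/18
  P(Y=1) = 1/36 + 1/9 + 1/36 + 1/12 = 1/4
  P(Y=2) = 0 + 1/18 + 1/9 + 1/36 = 7/36
  P(Y=3) = 1/36 + 1/36 + 1/36 + 7/36 = 5/18
H(X|Y) = Σ_y P(y)·H(X|Y=y):
  Y=0: P(Y=0) = 5/18, P(X|Y=0) = (3/10, 1/10, 3/10, 3/10) → H(X|Y=0) = 1.895462
  Y=1: P(Y=1) = 1/4, P(X|Y=1) = (1/9, 4/9, 1/9, 1/3) → H(X|Y=1) = 1.752715
  Y=2: P(Y=2) = 7/36, P(X|Y=2) = (0, 2/7, 4/7, 1/7) → H(X|Y=2) = 1.378783
  Y=3: P(Y=3) = 5/18, P(X|Y=3) = (1/10, 1/10, 1/10, 7/10) → H(X|Y=3) = 1.356780
H(X|Y) = (5/18)·1.895462 + (1/4)·1.752715 + (7/36)·1.378783 + (5/18)·1.356780 = 1.60968 bits

I(X;Y) = H(X) - H(X|Y) = 1.90765 - 1.60968 = 0.2980 bits

Cross-check via I(X;Y) = H(X) + H(Y) - H(X,Y): computing H(Y) from the column sums and H(X,Y) from the 16 cells in the same way gives H(Y) = 1.98605 bits and H(X,Y) = 3.59573 bits, so
I(X;Y) = 1.90765 + 1.98605 - 3.59573 = 0.2980 bits ✓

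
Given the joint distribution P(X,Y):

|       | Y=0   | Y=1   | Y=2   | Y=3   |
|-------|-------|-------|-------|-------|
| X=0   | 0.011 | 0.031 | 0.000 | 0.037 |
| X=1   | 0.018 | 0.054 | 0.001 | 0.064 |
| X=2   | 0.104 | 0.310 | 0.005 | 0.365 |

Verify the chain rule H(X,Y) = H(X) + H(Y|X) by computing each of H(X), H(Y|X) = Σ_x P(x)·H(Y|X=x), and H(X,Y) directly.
H(X) = 0.9574 bits, H(Y|X) = 1.4733 bits, H(X,Y) = 2.4307 bits

Marginal of X (row sums):
  P(X=0) = 0.011 + 0.031 + 0.000 + 0.037 = 0.079
  P(X=1) = 0.018 + 0.054 + 0.001 + 0.064 = 0.137
  P(X=2) = 0.104 + 0.310 + 0.005 + 0.365 = 0.784
H(X) = -[0.079·log₂(0.079) + 0.137·log₂(0.137) + 0.784·log₂(0.784)]
  = 0.28930 + 0.39288 + 0.27524 = 0.9574 bits

H(Y|X) = Σ_x P(x)·H(Y|X=x):
  X=0: P(X=0) = 0.079, P(Y|X=0) = (11/79, 31/79, 0, 37/79) → H(Y|X=0) = 1.43817
  X=1: P(X=1) = 0.137, P(Y|X=1) = (18/137, 54/137, 1/137, 64/137) → H(Y|X=1) = 1.47889
  X=2: P(X=2) = 0.784, P(Y|X=2) = (13/98, 155/392, 5/784, 365/784) → H(Y|X=2) = 1.47588
H(Y|X) = 0.079·1.43817 + 0.137·1.47889 + 0.784·1.47588 = 1.4733 bits

H(X,Y) = -Σ_{x,y} P(x,y) log₂ P(x,y). Per-cell terms -P(x,y)·log₂P(x,y):
  X=0: 0.07157, 0.15536, 0.00000, 0.17598
  X=1: 0.10433, 0.22739, 0.00997, 0.25381
  X=2: 0.33960, 0.52379, 0.03822, 0.53072
  (cells with P = 0 contribute 0)
Sum of the 12 terms: H(X,Y) = 2.4307 bits

Chain rule check:
  H(X) + H(Y|X) = 0.9574 + 1.4733 = 2.4307 bits
  H(X,Y) = 2.4307 bits
✓ Chain rule verified.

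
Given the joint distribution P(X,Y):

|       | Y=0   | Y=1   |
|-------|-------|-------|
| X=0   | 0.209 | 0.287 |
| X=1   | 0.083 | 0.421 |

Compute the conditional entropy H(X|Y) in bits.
0.9411 bits

H(X|Y) = H(X,Y) - H(Y)

H(X,Y) = -Σ_{x,y} P(x,y) log₂ P(x,y). Per-cell terms -P(x,y)·log₂P(x,y):
  X=0: 0.472011, 0.516852
  X=1: 0.298032, 0.525453
Sum of the 4 terms: H(X,Y) = 1.81235 bits

Marginal of Y (column sums):
  P(Y=0) = 0.209 + 0.083 = 0.292
  P(Y=1) = 0.287 + 0.421 = 0.708
H(Y) = -[0.292·log₂(0.292) + 0.708·log₂(0.708)]
  = 0.518580 + 0.352711 = 0.87129 bits

H(X|Y) = H(X,Y) - H(Y) = 1.81235 - 0.87129 = 0.9411 bits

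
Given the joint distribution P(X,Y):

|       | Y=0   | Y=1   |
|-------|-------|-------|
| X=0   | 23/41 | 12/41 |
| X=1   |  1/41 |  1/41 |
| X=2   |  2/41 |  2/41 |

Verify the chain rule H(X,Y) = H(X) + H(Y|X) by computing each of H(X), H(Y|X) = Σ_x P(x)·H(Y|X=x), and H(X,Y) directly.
H(X) = 0.7350 bits, H(Y|X) = 0.9381 bits, H(X,Y) = 1.6731 bits

Marginal of X (row sums):
  P(X=0) = 23/41 + 12/41 = 35/41
  P(X=1) = 1/41 + 1/41 = 2/41
  P(X=2) = 2/41 + 2/41 = 4/41
H(X) = -[(35/41)·log₂(35/41) + (2/41)·log₂(2/41) + (4/41)·log₂(4/41)]
  = 0.19486 + 0.21256 + 0.32757 = 0.7350 bits

H(Y|X) = Σ_x P(x)·H(Y|X=x):
  X=0: P(X=0) = 35/41, P(Y|X=0) = (23/35, 12/35) → H(Y|X=0) = 0.92753
  X=1: P(X=1) = 2/41, P(Y|X=1) = (1/2, 1/2) → H(Y|X=1) = 1.00000
  X=2: P(X=2) = 4/41, P(Y|X=2) = (1/2, 1/2) → H(Y|X=2) = 1.00000
H(Y|X) = (35/41)·0.92753 + (2/41)·1.00000 + (4/41)·1.00000 = 0.9381 bits

H(X,Y) = -Σ_{x,y} P(x,y) log₂ P(x,y). Per-cell terms -P(x,y)·log₂P(x,y):
  X=0: 0.46785, 0.51881
  X=1: 0.13067, 0.13067
  X=2: 0.21256, 0.21256
Sum of the 6 terms: H(X,Y) = 1.6731 bits

Chain rule check:
  H(X) + H(Y|X) = 0.7350 + 0.9381 = 1.6731 bits
  H(X,Y) = 1.6731 bits
✓ Chain rule verified.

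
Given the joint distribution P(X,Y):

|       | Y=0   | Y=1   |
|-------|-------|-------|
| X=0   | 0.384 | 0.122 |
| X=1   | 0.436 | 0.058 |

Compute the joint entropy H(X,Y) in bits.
1.6609 bits

H(X,Y) = -Σ_{x,y} P(x,y) log₂ P(x,y). Per-cell terms -P(x,y)·log₂P(x,y):
  X=0: 0.53024, 0.37028
  X=1: 0.52215, 0.23825
Sum of the 4 terms: H(X,Y) = 1.6609 bits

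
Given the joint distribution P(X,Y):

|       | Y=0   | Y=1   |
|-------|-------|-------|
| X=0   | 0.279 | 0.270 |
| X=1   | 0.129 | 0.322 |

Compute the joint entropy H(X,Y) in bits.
1.9314 bits

H(X,Y) = -Σ_{x,y} P(x,y) log₂ P(x,y). Per-cell terms -P(x,y)·log₂P(x,y):
  X=0: 0.51382, 0.51002
  X=1: 0.38114, 0.52643
Sum of the 4 terms: H(X,Y) = 1.9314 bits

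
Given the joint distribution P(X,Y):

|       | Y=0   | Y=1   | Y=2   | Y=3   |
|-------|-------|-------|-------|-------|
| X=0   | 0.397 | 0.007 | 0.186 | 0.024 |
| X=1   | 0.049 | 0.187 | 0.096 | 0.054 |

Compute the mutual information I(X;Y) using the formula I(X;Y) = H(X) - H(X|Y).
0.3656 bits

I(X;Y) = H(X) - H(X|Y)

Marginal of X (row sums):
  P(X=0) = 0.397 + 0.007 + 0.186 + 0.024 = 0.614
  P(X=1) = 0.049 + 0.187 + 0.096 + 0.054 = 0.386
H(X) = -[0.614·log₂(0.614) + 0.386·log₂(0.386)]
  = 0.4321 + 0.5301 = 0.9622 bits

Marginal of Y (column sums):
  P(Y=0) = 0.397 + 0.049 = 0.446
  P(Y=1) = 0.007 + 0.187 = 0.194
  P(Y=2) = 0.186 + 0.096 = 0.282
  P(Y=3) = 0.024 + 0.054 = 0.078
H(X|Y) = Σ_y P(y)·H(X|Y=y):
  Y=0: P(Y=0) = 0.446, P(X|Y=0) = (397/446, 49/446) → H(X|Y=0) = 0.4995
  Y=1: P(Y=1) = 0.194, P(X|Y=1) = (7/194, 187/194) → H(X|Y=1) = 0.2240
  Y=2: P(Y=2) = 0.282, P(X|Y=2) = (31/47, 16/47) → H(X|Y=2) = 0.9252
  Y=3: P(Y=3) = 0.078, P(X|Y=3) = (4/13, 9/13) → H(X|Y=3) = 0.8905
H(X|Y) = 0.446·0.4995 + 0.194·0.2240 + 0.282·0.9252 + 0.078·0.8905 = 0.5966 bits

I(X;Y) = H(X) - H(X|Y) = 0.9622 - 0.5966 = 0.3656 bits

Cross-check via I(X;Y) = H(X) + H(Y) - H(X,Y): computing H(Y) from the column sums and H(X,Y) from the 8 cells in the same way gives H(Y) = 1.7806 bits and H(X,Y) = 2.3772 bits, so
I(X;Y) = 0.9622 + 1.7806 - 2.3772 = 0.3656 bits ✓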